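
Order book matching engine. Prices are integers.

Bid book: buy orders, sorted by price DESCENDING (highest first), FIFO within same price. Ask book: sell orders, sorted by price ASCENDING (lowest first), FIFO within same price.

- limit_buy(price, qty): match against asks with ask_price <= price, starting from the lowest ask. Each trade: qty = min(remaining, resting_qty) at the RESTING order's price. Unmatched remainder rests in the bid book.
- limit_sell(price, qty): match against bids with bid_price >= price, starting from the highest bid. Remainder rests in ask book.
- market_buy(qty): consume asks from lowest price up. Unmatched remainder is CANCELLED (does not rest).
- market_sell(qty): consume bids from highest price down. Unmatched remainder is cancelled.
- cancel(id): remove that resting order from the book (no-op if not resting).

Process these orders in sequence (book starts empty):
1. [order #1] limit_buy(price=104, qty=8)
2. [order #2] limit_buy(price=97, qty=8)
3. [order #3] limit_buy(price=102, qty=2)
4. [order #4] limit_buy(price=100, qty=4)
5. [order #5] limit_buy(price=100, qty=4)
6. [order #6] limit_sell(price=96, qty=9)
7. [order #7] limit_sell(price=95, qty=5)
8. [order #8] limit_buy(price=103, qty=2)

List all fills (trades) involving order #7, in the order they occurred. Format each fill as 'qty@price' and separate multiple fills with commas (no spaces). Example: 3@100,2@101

Answer: 1@102,4@100

Derivation:
After op 1 [order #1] limit_buy(price=104, qty=8): fills=none; bids=[#1:8@104] asks=[-]
After op 2 [order #2] limit_buy(price=97, qty=8): fills=none; bids=[#1:8@104 #2:8@97] asks=[-]
After op 3 [order #3] limit_buy(price=102, qty=2): fills=none; bids=[#1:8@104 #3:2@102 #2:8@97] asks=[-]
After op 4 [order #4] limit_buy(price=100, qty=4): fills=none; bids=[#1:8@104 #3:2@102 #4:4@100 #2:8@97] asks=[-]
After op 5 [order #5] limit_buy(price=100, qty=4): fills=none; bids=[#1:8@104 #3:2@102 #4:4@100 #5:4@100 #2:8@97] asks=[-]
After op 6 [order #6] limit_sell(price=96, qty=9): fills=#1x#6:8@104 #3x#6:1@102; bids=[#3:1@102 #4:4@100 #5:4@100 #2:8@97] asks=[-]
After op 7 [order #7] limit_sell(price=95, qty=5): fills=#3x#7:1@102 #4x#7:4@100; bids=[#5:4@100 #2:8@97] asks=[-]
After op 8 [order #8] limit_buy(price=103, qty=2): fills=none; bids=[#8:2@103 #5:4@100 #2:8@97] asks=[-]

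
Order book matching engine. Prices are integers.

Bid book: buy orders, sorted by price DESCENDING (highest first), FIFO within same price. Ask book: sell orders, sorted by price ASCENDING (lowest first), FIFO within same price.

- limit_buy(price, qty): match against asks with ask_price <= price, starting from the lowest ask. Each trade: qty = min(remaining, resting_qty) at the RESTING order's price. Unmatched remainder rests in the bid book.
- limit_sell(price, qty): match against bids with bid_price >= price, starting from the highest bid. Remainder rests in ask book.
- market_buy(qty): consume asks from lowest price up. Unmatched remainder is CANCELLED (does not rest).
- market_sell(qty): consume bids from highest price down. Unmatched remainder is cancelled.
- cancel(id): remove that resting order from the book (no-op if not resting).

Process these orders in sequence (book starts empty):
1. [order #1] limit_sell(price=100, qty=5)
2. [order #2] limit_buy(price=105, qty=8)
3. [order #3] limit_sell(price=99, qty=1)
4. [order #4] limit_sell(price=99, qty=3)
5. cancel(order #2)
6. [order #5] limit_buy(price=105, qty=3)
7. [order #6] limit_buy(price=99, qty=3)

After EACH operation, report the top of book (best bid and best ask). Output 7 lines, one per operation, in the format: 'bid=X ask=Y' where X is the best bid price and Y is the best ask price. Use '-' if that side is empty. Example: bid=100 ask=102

After op 1 [order #1] limit_sell(price=100, qty=5): fills=none; bids=[-] asks=[#1:5@100]
After op 2 [order #2] limit_buy(price=105, qty=8): fills=#2x#1:5@100; bids=[#2:3@105] asks=[-]
After op 3 [order #3] limit_sell(price=99, qty=1): fills=#2x#3:1@105; bids=[#2:2@105] asks=[-]
After op 4 [order #4] limit_sell(price=99, qty=3): fills=#2x#4:2@105; bids=[-] asks=[#4:1@99]
After op 5 cancel(order #2): fills=none; bids=[-] asks=[#4:1@99]
After op 6 [order #5] limit_buy(price=105, qty=3): fills=#5x#4:1@99; bids=[#5:2@105] asks=[-]
After op 7 [order #6] limit_buy(price=99, qty=3): fills=none; bids=[#5:2@105 #6:3@99] asks=[-]

Answer: bid=- ask=100
bid=105 ask=-
bid=105 ask=-
bid=- ask=99
bid=- ask=99
bid=105 ask=-
bid=105 ask=-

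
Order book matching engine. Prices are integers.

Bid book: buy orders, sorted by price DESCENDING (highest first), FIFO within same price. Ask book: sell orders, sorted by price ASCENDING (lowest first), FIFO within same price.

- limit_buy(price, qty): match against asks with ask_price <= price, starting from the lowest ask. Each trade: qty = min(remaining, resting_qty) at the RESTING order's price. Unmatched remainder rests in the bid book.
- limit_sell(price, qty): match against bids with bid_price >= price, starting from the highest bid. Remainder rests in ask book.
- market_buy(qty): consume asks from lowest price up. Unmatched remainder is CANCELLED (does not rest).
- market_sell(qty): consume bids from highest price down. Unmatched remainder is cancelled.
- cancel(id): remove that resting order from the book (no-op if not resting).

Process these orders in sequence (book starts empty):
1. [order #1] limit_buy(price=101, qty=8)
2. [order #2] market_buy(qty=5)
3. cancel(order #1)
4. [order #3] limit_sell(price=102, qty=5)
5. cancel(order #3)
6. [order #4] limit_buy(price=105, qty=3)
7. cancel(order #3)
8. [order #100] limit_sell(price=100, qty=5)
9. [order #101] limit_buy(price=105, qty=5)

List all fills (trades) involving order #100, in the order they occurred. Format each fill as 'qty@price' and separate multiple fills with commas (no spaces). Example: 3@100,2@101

Answer: 3@105,2@100

Derivation:
After op 1 [order #1] limit_buy(price=101, qty=8): fills=none; bids=[#1:8@101] asks=[-]
After op 2 [order #2] market_buy(qty=5): fills=none; bids=[#1:8@101] asks=[-]
After op 3 cancel(order #1): fills=none; bids=[-] asks=[-]
After op 4 [order #3] limit_sell(price=102, qty=5): fills=none; bids=[-] asks=[#3:5@102]
After op 5 cancel(order #3): fills=none; bids=[-] asks=[-]
After op 6 [order #4] limit_buy(price=105, qty=3): fills=none; bids=[#4:3@105] asks=[-]
After op 7 cancel(order #3): fills=none; bids=[#4:3@105] asks=[-]
After op 8 [order #100] limit_sell(price=100, qty=5): fills=#4x#100:3@105; bids=[-] asks=[#100:2@100]
After op 9 [order #101] limit_buy(price=105, qty=5): fills=#101x#100:2@100; bids=[#101:3@105] asks=[-]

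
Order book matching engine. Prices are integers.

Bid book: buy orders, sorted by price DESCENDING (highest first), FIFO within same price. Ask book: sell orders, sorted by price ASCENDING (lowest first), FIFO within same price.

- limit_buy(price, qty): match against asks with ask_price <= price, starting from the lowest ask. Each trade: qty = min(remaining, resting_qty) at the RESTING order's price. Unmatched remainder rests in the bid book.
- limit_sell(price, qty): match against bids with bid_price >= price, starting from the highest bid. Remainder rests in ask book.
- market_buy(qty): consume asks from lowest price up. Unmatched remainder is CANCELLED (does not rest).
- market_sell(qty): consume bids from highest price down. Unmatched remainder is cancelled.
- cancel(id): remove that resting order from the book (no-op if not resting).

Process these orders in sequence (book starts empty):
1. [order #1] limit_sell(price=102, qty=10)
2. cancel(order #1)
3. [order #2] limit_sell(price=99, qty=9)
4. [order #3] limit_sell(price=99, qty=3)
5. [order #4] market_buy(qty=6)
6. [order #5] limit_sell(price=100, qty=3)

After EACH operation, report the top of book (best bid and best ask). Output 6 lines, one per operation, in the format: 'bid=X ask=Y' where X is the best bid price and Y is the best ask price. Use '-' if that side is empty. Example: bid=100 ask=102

Answer: bid=- ask=102
bid=- ask=-
bid=- ask=99
bid=- ask=99
bid=- ask=99
bid=- ask=99

Derivation:
After op 1 [order #1] limit_sell(price=102, qty=10): fills=none; bids=[-] asks=[#1:10@102]
After op 2 cancel(order #1): fills=none; bids=[-] asks=[-]
After op 3 [order #2] limit_sell(price=99, qty=9): fills=none; bids=[-] asks=[#2:9@99]
After op 4 [order #3] limit_sell(price=99, qty=3): fills=none; bids=[-] asks=[#2:9@99 #3:3@99]
After op 5 [order #4] market_buy(qty=6): fills=#4x#2:6@99; bids=[-] asks=[#2:3@99 #3:3@99]
After op 6 [order #5] limit_sell(price=100, qty=3): fills=none; bids=[-] asks=[#2:3@99 #3:3@99 #5:3@100]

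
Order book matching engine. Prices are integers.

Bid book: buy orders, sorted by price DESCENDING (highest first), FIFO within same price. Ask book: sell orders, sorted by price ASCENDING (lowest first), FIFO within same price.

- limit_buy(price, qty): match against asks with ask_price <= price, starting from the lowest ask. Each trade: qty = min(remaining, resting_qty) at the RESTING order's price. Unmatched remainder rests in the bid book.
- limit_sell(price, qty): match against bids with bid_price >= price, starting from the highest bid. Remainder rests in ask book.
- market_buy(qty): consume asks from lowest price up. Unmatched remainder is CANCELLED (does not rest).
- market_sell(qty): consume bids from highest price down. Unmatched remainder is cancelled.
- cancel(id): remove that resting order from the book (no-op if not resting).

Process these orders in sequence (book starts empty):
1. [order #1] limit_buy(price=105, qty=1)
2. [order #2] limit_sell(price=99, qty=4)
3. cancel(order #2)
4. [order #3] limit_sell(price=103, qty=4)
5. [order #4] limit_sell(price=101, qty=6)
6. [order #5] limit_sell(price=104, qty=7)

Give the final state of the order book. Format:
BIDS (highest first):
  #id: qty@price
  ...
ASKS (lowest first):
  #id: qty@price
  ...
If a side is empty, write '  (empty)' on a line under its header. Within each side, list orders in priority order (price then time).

After op 1 [order #1] limit_buy(price=105, qty=1): fills=none; bids=[#1:1@105] asks=[-]
After op 2 [order #2] limit_sell(price=99, qty=4): fills=#1x#2:1@105; bids=[-] asks=[#2:3@99]
After op 3 cancel(order #2): fills=none; bids=[-] asks=[-]
After op 4 [order #3] limit_sell(price=103, qty=4): fills=none; bids=[-] asks=[#3:4@103]
After op 5 [order #4] limit_sell(price=101, qty=6): fills=none; bids=[-] asks=[#4:6@101 #3:4@103]
After op 6 [order #5] limit_sell(price=104, qty=7): fills=none; bids=[-] asks=[#4:6@101 #3:4@103 #5:7@104]

Answer: BIDS (highest first):
  (empty)
ASKS (lowest first):
  #4: 6@101
  #3: 4@103
  #5: 7@104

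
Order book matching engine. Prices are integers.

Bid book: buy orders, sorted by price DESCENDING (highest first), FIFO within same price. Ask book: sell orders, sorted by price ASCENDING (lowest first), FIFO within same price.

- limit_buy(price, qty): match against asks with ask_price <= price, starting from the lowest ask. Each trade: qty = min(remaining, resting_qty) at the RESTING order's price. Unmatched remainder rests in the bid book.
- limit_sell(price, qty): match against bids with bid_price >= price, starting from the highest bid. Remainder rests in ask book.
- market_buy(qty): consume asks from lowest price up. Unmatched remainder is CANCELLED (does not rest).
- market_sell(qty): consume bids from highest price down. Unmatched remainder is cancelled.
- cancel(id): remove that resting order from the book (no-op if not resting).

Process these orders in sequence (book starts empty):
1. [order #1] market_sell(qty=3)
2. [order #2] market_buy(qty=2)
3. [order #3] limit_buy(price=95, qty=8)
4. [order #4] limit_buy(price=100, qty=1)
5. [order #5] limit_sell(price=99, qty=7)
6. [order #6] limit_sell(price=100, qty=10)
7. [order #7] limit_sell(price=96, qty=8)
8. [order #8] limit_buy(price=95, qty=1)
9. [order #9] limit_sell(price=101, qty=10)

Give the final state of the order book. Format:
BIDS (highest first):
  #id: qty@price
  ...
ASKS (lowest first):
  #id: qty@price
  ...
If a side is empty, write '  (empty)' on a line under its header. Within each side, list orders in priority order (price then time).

After op 1 [order #1] market_sell(qty=3): fills=none; bids=[-] asks=[-]
After op 2 [order #2] market_buy(qty=2): fills=none; bids=[-] asks=[-]
After op 3 [order #3] limit_buy(price=95, qty=8): fills=none; bids=[#3:8@95] asks=[-]
After op 4 [order #4] limit_buy(price=100, qty=1): fills=none; bids=[#4:1@100 #3:8@95] asks=[-]
After op 5 [order #5] limit_sell(price=99, qty=7): fills=#4x#5:1@100; bids=[#3:8@95] asks=[#5:6@99]
After op 6 [order #6] limit_sell(price=100, qty=10): fills=none; bids=[#3:8@95] asks=[#5:6@99 #6:10@100]
After op 7 [order #7] limit_sell(price=96, qty=8): fills=none; bids=[#3:8@95] asks=[#7:8@96 #5:6@99 #6:10@100]
After op 8 [order #8] limit_buy(price=95, qty=1): fills=none; bids=[#3:8@95 #8:1@95] asks=[#7:8@96 #5:6@99 #6:10@100]
After op 9 [order #9] limit_sell(price=101, qty=10): fills=none; bids=[#3:8@95 #8:1@95] asks=[#7:8@96 #5:6@99 #6:10@100 #9:10@101]

Answer: BIDS (highest first):
  #3: 8@95
  #8: 1@95
ASKS (lowest first):
  #7: 8@96
  #5: 6@99
  #6: 10@100
  #9: 10@101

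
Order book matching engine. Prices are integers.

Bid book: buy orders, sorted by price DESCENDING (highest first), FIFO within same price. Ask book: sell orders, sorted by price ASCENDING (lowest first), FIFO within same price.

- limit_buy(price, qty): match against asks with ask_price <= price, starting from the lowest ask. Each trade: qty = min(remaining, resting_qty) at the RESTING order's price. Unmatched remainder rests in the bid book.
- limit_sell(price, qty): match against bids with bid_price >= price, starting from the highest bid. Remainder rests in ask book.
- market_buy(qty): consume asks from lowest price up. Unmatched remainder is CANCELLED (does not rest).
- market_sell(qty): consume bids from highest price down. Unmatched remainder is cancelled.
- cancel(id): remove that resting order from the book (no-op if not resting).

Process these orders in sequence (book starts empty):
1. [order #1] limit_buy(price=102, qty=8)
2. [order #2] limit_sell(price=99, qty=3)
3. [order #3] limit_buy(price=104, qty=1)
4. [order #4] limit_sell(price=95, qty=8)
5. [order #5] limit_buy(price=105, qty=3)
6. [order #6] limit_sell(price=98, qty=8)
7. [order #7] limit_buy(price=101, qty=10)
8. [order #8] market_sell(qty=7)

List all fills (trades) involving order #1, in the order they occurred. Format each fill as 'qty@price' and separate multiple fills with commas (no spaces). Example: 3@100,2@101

Answer: 3@102,5@102

Derivation:
After op 1 [order #1] limit_buy(price=102, qty=8): fills=none; bids=[#1:8@102] asks=[-]
After op 2 [order #2] limit_sell(price=99, qty=3): fills=#1x#2:3@102; bids=[#1:5@102] asks=[-]
After op 3 [order #3] limit_buy(price=104, qty=1): fills=none; bids=[#3:1@104 #1:5@102] asks=[-]
After op 4 [order #4] limit_sell(price=95, qty=8): fills=#3x#4:1@104 #1x#4:5@102; bids=[-] asks=[#4:2@95]
After op 5 [order #5] limit_buy(price=105, qty=3): fills=#5x#4:2@95; bids=[#5:1@105] asks=[-]
After op 6 [order #6] limit_sell(price=98, qty=8): fills=#5x#6:1@105; bids=[-] asks=[#6:7@98]
After op 7 [order #7] limit_buy(price=101, qty=10): fills=#7x#6:7@98; bids=[#7:3@101] asks=[-]
After op 8 [order #8] market_sell(qty=7): fills=#7x#8:3@101; bids=[-] asks=[-]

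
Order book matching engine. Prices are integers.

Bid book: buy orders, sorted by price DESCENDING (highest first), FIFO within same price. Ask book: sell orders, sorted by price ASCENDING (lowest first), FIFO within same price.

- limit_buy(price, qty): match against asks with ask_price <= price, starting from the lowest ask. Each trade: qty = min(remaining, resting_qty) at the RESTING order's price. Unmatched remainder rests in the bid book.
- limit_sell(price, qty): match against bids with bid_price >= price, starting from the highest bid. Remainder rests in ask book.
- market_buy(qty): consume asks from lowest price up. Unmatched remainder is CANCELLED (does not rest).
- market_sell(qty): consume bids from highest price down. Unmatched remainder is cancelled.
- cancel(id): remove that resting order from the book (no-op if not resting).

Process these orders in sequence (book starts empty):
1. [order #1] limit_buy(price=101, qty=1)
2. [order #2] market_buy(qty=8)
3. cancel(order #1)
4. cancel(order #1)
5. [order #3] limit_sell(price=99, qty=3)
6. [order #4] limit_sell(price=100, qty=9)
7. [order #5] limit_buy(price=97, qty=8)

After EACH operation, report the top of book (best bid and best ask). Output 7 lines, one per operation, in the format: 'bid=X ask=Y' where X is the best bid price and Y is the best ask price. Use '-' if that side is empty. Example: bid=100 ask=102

Answer: bid=101 ask=-
bid=101 ask=-
bid=- ask=-
bid=- ask=-
bid=- ask=99
bid=- ask=99
bid=97 ask=99

Derivation:
After op 1 [order #1] limit_buy(price=101, qty=1): fills=none; bids=[#1:1@101] asks=[-]
After op 2 [order #2] market_buy(qty=8): fills=none; bids=[#1:1@101] asks=[-]
After op 3 cancel(order #1): fills=none; bids=[-] asks=[-]
After op 4 cancel(order #1): fills=none; bids=[-] asks=[-]
After op 5 [order #3] limit_sell(price=99, qty=3): fills=none; bids=[-] asks=[#3:3@99]
After op 6 [order #4] limit_sell(price=100, qty=9): fills=none; bids=[-] asks=[#3:3@99 #4:9@100]
After op 7 [order #5] limit_buy(price=97, qty=8): fills=none; bids=[#5:8@97] asks=[#3:3@99 #4:9@100]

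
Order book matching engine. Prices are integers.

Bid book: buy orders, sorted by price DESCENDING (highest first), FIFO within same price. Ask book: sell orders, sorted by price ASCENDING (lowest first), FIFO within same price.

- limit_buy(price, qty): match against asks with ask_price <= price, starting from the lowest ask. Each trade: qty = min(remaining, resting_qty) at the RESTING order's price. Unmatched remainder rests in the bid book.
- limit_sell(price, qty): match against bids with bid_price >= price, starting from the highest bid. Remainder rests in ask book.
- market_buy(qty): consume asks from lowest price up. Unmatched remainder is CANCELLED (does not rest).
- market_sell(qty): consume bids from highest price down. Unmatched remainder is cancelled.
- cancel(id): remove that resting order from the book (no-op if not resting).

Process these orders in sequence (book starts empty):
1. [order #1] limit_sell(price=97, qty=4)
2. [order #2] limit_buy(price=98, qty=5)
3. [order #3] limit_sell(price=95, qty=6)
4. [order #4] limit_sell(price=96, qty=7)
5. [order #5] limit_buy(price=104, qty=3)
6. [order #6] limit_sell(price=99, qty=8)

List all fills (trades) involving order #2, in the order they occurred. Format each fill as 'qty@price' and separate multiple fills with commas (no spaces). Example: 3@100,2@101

Answer: 4@97,1@98

Derivation:
After op 1 [order #1] limit_sell(price=97, qty=4): fills=none; bids=[-] asks=[#1:4@97]
After op 2 [order #2] limit_buy(price=98, qty=5): fills=#2x#1:4@97; bids=[#2:1@98] asks=[-]
After op 3 [order #3] limit_sell(price=95, qty=6): fills=#2x#3:1@98; bids=[-] asks=[#3:5@95]
After op 4 [order #4] limit_sell(price=96, qty=7): fills=none; bids=[-] asks=[#3:5@95 #4:7@96]
After op 5 [order #5] limit_buy(price=104, qty=3): fills=#5x#3:3@95; bids=[-] asks=[#3:2@95 #4:7@96]
After op 6 [order #6] limit_sell(price=99, qty=8): fills=none; bids=[-] asks=[#3:2@95 #4:7@96 #6:8@99]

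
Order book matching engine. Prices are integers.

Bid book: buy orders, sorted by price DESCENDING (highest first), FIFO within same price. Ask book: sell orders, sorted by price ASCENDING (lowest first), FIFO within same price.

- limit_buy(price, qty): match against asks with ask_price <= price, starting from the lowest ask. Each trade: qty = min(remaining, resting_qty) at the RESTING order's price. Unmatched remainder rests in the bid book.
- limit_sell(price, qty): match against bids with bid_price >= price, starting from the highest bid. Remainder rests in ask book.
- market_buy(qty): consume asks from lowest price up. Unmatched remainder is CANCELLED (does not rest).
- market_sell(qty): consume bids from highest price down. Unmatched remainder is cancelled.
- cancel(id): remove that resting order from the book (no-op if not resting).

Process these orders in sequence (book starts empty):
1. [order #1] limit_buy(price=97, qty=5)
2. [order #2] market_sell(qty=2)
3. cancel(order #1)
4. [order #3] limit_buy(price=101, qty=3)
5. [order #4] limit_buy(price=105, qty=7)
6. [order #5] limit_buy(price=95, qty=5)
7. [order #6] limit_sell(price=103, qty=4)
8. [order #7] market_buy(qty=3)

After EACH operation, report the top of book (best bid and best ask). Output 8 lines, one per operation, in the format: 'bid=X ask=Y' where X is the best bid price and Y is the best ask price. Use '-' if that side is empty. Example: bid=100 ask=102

After op 1 [order #1] limit_buy(price=97, qty=5): fills=none; bids=[#1:5@97] asks=[-]
After op 2 [order #2] market_sell(qty=2): fills=#1x#2:2@97; bids=[#1:3@97] asks=[-]
After op 3 cancel(order #1): fills=none; bids=[-] asks=[-]
After op 4 [order #3] limit_buy(price=101, qty=3): fills=none; bids=[#3:3@101] asks=[-]
After op 5 [order #4] limit_buy(price=105, qty=7): fills=none; bids=[#4:7@105 #3:3@101] asks=[-]
After op 6 [order #5] limit_buy(price=95, qty=5): fills=none; bids=[#4:7@105 #3:3@101 #5:5@95] asks=[-]
After op 7 [order #6] limit_sell(price=103, qty=4): fills=#4x#6:4@105; bids=[#4:3@105 #3:3@101 #5:5@95] asks=[-]
After op 8 [order #7] market_buy(qty=3): fills=none; bids=[#4:3@105 #3:3@101 #5:5@95] asks=[-]

Answer: bid=97 ask=-
bid=97 ask=-
bid=- ask=-
bid=101 ask=-
bid=105 ask=-
bid=105 ask=-
bid=105 ask=-
bid=105 ask=-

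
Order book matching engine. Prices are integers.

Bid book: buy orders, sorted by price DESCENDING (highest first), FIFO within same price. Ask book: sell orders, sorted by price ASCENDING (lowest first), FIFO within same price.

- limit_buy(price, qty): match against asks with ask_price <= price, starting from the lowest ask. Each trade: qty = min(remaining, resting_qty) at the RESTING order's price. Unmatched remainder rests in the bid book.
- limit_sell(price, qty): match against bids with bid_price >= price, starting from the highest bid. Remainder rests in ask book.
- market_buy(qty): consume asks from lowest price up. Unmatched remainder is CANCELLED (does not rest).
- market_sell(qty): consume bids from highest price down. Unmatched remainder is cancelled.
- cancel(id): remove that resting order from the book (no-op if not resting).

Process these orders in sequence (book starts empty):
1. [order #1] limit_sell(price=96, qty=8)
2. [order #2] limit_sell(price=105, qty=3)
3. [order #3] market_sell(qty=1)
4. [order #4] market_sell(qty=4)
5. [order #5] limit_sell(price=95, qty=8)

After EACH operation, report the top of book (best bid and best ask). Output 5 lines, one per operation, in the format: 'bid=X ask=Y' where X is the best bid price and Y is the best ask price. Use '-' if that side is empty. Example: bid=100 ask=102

After op 1 [order #1] limit_sell(price=96, qty=8): fills=none; bids=[-] asks=[#1:8@96]
After op 2 [order #2] limit_sell(price=105, qty=3): fills=none; bids=[-] asks=[#1:8@96 #2:3@105]
After op 3 [order #3] market_sell(qty=1): fills=none; bids=[-] asks=[#1:8@96 #2:3@105]
After op 4 [order #4] market_sell(qty=4): fills=none; bids=[-] asks=[#1:8@96 #2:3@105]
After op 5 [order #5] limit_sell(price=95, qty=8): fills=none; bids=[-] asks=[#5:8@95 #1:8@96 #2:3@105]

Answer: bid=- ask=96
bid=- ask=96
bid=- ask=96
bid=- ask=96
bid=- ask=95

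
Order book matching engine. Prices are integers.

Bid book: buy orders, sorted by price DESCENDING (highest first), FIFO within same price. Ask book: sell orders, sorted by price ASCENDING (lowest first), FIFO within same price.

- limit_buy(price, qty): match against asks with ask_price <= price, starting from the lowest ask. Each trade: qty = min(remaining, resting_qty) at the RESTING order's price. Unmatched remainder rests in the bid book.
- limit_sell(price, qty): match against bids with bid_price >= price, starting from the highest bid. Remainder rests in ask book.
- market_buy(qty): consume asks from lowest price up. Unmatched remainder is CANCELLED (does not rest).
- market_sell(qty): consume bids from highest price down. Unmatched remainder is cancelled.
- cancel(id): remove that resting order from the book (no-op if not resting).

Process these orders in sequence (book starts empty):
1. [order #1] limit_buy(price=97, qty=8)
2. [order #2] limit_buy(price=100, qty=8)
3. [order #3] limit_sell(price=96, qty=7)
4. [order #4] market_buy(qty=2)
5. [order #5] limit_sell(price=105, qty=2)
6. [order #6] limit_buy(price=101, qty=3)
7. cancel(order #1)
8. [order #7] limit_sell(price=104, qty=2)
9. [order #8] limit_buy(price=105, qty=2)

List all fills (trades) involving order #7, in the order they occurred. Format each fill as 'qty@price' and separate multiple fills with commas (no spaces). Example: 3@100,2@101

After op 1 [order #1] limit_buy(price=97, qty=8): fills=none; bids=[#1:8@97] asks=[-]
After op 2 [order #2] limit_buy(price=100, qty=8): fills=none; bids=[#2:8@100 #1:8@97] asks=[-]
After op 3 [order #3] limit_sell(price=96, qty=7): fills=#2x#3:7@100; bids=[#2:1@100 #1:8@97] asks=[-]
After op 4 [order #4] market_buy(qty=2): fills=none; bids=[#2:1@100 #1:8@97] asks=[-]
After op 5 [order #5] limit_sell(price=105, qty=2): fills=none; bids=[#2:1@100 #1:8@97] asks=[#5:2@105]
After op 6 [order #6] limit_buy(price=101, qty=3): fills=none; bids=[#6:3@101 #2:1@100 #1:8@97] asks=[#5:2@105]
After op 7 cancel(order #1): fills=none; bids=[#6:3@101 #2:1@100] asks=[#5:2@105]
After op 8 [order #7] limit_sell(price=104, qty=2): fills=none; bids=[#6:3@101 #2:1@100] asks=[#7:2@104 #5:2@105]
After op 9 [order #8] limit_buy(price=105, qty=2): fills=#8x#7:2@104; bids=[#6:3@101 #2:1@100] asks=[#5:2@105]

Answer: 2@104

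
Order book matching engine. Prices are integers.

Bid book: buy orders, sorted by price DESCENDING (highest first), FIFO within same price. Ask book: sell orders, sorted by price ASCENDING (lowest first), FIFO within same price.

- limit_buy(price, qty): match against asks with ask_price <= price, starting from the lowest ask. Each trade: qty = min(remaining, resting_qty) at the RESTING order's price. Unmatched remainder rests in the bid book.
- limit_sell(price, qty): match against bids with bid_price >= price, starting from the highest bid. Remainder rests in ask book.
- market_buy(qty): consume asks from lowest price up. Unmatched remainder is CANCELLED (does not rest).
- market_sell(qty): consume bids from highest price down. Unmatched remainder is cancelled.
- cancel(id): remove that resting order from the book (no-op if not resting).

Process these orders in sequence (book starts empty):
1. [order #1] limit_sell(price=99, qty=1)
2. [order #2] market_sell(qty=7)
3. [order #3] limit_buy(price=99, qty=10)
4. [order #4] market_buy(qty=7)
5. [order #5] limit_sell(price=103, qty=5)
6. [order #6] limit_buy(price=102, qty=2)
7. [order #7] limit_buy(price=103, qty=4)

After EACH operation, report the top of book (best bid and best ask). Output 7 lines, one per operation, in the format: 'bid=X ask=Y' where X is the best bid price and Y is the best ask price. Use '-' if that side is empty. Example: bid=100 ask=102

Answer: bid=- ask=99
bid=- ask=99
bid=99 ask=-
bid=99 ask=-
bid=99 ask=103
bid=102 ask=103
bid=102 ask=103

Derivation:
After op 1 [order #1] limit_sell(price=99, qty=1): fills=none; bids=[-] asks=[#1:1@99]
After op 2 [order #2] market_sell(qty=7): fills=none; bids=[-] asks=[#1:1@99]
After op 3 [order #3] limit_buy(price=99, qty=10): fills=#3x#1:1@99; bids=[#3:9@99] asks=[-]
After op 4 [order #4] market_buy(qty=7): fills=none; bids=[#3:9@99] asks=[-]
After op 5 [order #5] limit_sell(price=103, qty=5): fills=none; bids=[#3:9@99] asks=[#5:5@103]
After op 6 [order #6] limit_buy(price=102, qty=2): fills=none; bids=[#6:2@102 #3:9@99] asks=[#5:5@103]
After op 7 [order #7] limit_buy(price=103, qty=4): fills=#7x#5:4@103; bids=[#6:2@102 #3:9@99] asks=[#5:1@103]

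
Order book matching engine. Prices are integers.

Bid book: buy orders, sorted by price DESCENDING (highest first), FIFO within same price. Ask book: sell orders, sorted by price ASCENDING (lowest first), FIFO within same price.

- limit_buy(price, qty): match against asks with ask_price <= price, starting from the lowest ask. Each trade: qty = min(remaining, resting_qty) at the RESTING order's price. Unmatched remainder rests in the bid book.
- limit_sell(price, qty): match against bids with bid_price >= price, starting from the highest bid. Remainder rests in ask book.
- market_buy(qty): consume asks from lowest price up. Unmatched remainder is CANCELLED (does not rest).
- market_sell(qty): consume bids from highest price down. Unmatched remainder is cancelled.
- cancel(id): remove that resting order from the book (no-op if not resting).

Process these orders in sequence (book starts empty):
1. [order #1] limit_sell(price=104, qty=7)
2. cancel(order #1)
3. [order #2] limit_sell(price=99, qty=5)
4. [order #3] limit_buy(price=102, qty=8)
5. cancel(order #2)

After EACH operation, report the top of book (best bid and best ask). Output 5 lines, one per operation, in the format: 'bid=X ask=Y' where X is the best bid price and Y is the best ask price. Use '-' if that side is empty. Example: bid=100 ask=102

After op 1 [order #1] limit_sell(price=104, qty=7): fills=none; bids=[-] asks=[#1:7@104]
After op 2 cancel(order #1): fills=none; bids=[-] asks=[-]
After op 3 [order #2] limit_sell(price=99, qty=5): fills=none; bids=[-] asks=[#2:5@99]
After op 4 [order #3] limit_buy(price=102, qty=8): fills=#3x#2:5@99; bids=[#3:3@102] asks=[-]
After op 5 cancel(order #2): fills=none; bids=[#3:3@102] asks=[-]

Answer: bid=- ask=104
bid=- ask=-
bid=- ask=99
bid=102 ask=-
bid=102 ask=-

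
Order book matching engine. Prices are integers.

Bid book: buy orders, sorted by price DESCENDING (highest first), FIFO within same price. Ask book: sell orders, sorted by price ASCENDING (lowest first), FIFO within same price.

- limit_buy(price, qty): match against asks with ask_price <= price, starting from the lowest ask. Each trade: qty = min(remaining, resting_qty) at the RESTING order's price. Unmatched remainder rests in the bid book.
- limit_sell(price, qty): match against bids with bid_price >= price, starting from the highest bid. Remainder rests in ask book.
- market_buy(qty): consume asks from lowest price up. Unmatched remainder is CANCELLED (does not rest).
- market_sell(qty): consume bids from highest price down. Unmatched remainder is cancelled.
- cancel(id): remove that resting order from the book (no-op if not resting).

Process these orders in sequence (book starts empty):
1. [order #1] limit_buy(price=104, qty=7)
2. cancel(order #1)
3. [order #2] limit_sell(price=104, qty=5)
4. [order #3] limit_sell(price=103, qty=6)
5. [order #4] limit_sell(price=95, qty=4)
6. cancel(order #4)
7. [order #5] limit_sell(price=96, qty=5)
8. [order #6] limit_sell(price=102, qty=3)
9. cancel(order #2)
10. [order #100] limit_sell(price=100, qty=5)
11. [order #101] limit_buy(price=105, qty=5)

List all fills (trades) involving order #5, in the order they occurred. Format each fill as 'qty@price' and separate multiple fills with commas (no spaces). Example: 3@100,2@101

After op 1 [order #1] limit_buy(price=104, qty=7): fills=none; bids=[#1:7@104] asks=[-]
After op 2 cancel(order #1): fills=none; bids=[-] asks=[-]
After op 3 [order #2] limit_sell(price=104, qty=5): fills=none; bids=[-] asks=[#2:5@104]
After op 4 [order #3] limit_sell(price=103, qty=6): fills=none; bids=[-] asks=[#3:6@103 #2:5@104]
After op 5 [order #4] limit_sell(price=95, qty=4): fills=none; bids=[-] asks=[#4:4@95 #3:6@103 #2:5@104]
After op 6 cancel(order #4): fills=none; bids=[-] asks=[#3:6@103 #2:5@104]
After op 7 [order #5] limit_sell(price=96, qty=5): fills=none; bids=[-] asks=[#5:5@96 #3:6@103 #2:5@104]
After op 8 [order #6] limit_sell(price=102, qty=3): fills=none; bids=[-] asks=[#5:5@96 #6:3@102 #3:6@103 #2:5@104]
After op 9 cancel(order #2): fills=none; bids=[-] asks=[#5:5@96 #6:3@102 #3:6@103]
After op 10 [order #100] limit_sell(price=100, qty=5): fills=none; bids=[-] asks=[#5:5@96 #100:5@100 #6:3@102 #3:6@103]
After op 11 [order #101] limit_buy(price=105, qty=5): fills=#101x#5:5@96; bids=[-] asks=[#100:5@100 #6:3@102 #3:6@103]

Answer: 5@96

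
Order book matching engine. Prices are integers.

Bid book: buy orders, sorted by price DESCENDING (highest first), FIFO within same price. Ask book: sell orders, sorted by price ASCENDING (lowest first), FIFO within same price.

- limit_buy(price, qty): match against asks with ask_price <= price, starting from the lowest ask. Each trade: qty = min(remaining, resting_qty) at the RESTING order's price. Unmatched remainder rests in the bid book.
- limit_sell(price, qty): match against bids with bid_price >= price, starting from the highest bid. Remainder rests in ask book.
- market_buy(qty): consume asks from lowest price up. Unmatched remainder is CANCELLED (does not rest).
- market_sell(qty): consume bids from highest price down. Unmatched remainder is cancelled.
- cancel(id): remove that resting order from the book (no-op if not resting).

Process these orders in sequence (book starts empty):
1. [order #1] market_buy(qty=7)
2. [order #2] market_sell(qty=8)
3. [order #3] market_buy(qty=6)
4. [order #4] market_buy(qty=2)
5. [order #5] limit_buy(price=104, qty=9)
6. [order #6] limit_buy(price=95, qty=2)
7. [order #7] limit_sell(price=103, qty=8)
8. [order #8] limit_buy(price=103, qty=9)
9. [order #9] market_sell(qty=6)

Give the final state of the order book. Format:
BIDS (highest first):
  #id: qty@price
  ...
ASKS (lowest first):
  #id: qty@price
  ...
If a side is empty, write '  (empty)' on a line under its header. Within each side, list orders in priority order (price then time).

Answer: BIDS (highest first):
  #8: 4@103
  #6: 2@95
ASKS (lowest first):
  (empty)

Derivation:
After op 1 [order #1] market_buy(qty=7): fills=none; bids=[-] asks=[-]
After op 2 [order #2] market_sell(qty=8): fills=none; bids=[-] asks=[-]
After op 3 [order #3] market_buy(qty=6): fills=none; bids=[-] asks=[-]
After op 4 [order #4] market_buy(qty=2): fills=none; bids=[-] asks=[-]
After op 5 [order #5] limit_buy(price=104, qty=9): fills=none; bids=[#5:9@104] asks=[-]
After op 6 [order #6] limit_buy(price=95, qty=2): fills=none; bids=[#5:9@104 #6:2@95] asks=[-]
After op 7 [order #7] limit_sell(price=103, qty=8): fills=#5x#7:8@104; bids=[#5:1@104 #6:2@95] asks=[-]
After op 8 [order #8] limit_buy(price=103, qty=9): fills=none; bids=[#5:1@104 #8:9@103 #6:2@95] asks=[-]
After op 9 [order #9] market_sell(qty=6): fills=#5x#9:1@104 #8x#9:5@103; bids=[#8:4@103 #6:2@95] asks=[-]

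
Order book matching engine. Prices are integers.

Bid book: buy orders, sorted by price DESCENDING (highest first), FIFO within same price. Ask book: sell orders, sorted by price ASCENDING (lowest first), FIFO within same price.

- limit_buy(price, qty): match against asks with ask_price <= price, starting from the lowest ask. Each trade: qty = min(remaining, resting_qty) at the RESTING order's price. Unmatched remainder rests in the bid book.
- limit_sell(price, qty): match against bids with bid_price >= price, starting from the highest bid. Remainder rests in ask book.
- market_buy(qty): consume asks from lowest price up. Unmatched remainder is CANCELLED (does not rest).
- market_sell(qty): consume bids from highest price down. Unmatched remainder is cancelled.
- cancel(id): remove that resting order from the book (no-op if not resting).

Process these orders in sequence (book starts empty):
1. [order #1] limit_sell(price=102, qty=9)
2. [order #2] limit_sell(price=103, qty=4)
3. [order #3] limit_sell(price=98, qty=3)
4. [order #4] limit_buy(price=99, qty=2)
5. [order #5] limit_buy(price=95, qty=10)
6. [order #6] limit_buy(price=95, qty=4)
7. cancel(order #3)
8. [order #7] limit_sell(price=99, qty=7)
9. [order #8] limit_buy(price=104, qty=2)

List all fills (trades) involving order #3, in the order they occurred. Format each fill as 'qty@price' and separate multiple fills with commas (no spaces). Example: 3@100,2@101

Answer: 2@98

Derivation:
After op 1 [order #1] limit_sell(price=102, qty=9): fills=none; bids=[-] asks=[#1:9@102]
After op 2 [order #2] limit_sell(price=103, qty=4): fills=none; bids=[-] asks=[#1:9@102 #2:4@103]
After op 3 [order #3] limit_sell(price=98, qty=3): fills=none; bids=[-] asks=[#3:3@98 #1:9@102 #2:4@103]
After op 4 [order #4] limit_buy(price=99, qty=2): fills=#4x#3:2@98; bids=[-] asks=[#3:1@98 #1:9@102 #2:4@103]
After op 5 [order #5] limit_buy(price=95, qty=10): fills=none; bids=[#5:10@95] asks=[#3:1@98 #1:9@102 #2:4@103]
After op 6 [order #6] limit_buy(price=95, qty=4): fills=none; bids=[#5:10@95 #6:4@95] asks=[#3:1@98 #1:9@102 #2:4@103]
After op 7 cancel(order #3): fills=none; bids=[#5:10@95 #6:4@95] asks=[#1:9@102 #2:4@103]
After op 8 [order #7] limit_sell(price=99, qty=7): fills=none; bids=[#5:10@95 #6:4@95] asks=[#7:7@99 #1:9@102 #2:4@103]
After op 9 [order #8] limit_buy(price=104, qty=2): fills=#8x#7:2@99; bids=[#5:10@95 #6:4@95] asks=[#7:5@99 #1:9@102 #2:4@103]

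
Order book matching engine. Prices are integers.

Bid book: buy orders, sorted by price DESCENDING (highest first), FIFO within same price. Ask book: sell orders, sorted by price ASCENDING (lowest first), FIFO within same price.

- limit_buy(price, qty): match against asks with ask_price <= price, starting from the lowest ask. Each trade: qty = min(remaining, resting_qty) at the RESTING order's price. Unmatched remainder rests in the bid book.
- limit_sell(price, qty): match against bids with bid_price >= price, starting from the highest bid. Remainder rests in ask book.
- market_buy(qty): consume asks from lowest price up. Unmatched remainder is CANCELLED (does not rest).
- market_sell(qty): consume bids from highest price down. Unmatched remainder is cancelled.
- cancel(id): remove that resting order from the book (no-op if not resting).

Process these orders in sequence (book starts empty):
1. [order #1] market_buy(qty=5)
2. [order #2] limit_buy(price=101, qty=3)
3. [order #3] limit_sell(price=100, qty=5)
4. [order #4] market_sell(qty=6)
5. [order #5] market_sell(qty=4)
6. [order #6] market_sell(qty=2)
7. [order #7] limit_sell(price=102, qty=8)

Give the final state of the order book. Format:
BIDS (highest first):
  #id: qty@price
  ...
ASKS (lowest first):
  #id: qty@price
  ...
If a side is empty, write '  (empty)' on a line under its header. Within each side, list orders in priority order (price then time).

Answer: BIDS (highest first):
  (empty)
ASKS (lowest first):
  #3: 2@100
  #7: 8@102

Derivation:
After op 1 [order #1] market_buy(qty=5): fills=none; bids=[-] asks=[-]
After op 2 [order #2] limit_buy(price=101, qty=3): fills=none; bids=[#2:3@101] asks=[-]
After op 3 [order #3] limit_sell(price=100, qty=5): fills=#2x#3:3@101; bids=[-] asks=[#3:2@100]
After op 4 [order #4] market_sell(qty=6): fills=none; bids=[-] asks=[#3:2@100]
After op 5 [order #5] market_sell(qty=4): fills=none; bids=[-] asks=[#3:2@100]
After op 6 [order #6] market_sell(qty=2): fills=none; bids=[-] asks=[#3:2@100]
After op 7 [order #7] limit_sell(price=102, qty=8): fills=none; bids=[-] asks=[#3:2@100 #7:8@102]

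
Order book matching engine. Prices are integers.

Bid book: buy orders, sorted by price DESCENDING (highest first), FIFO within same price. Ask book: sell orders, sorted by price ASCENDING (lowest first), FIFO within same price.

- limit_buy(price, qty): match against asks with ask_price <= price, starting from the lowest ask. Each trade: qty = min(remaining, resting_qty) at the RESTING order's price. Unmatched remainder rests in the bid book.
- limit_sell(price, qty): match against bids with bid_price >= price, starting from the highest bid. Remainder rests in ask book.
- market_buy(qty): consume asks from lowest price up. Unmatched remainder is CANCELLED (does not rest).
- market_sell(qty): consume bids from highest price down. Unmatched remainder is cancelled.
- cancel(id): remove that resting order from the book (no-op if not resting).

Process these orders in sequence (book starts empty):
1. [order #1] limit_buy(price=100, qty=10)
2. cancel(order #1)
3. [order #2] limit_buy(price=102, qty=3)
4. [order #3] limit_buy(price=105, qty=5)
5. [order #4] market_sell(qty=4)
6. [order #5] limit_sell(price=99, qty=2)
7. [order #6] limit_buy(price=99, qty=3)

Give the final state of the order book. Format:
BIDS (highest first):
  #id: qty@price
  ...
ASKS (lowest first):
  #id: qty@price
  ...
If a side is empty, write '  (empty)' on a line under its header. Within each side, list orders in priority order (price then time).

Answer: BIDS (highest first):
  #2: 2@102
  #6: 3@99
ASKS (lowest first):
  (empty)

Derivation:
After op 1 [order #1] limit_buy(price=100, qty=10): fills=none; bids=[#1:10@100] asks=[-]
After op 2 cancel(order #1): fills=none; bids=[-] asks=[-]
After op 3 [order #2] limit_buy(price=102, qty=3): fills=none; bids=[#2:3@102] asks=[-]
After op 4 [order #3] limit_buy(price=105, qty=5): fills=none; bids=[#3:5@105 #2:3@102] asks=[-]
After op 5 [order #4] market_sell(qty=4): fills=#3x#4:4@105; bids=[#3:1@105 #2:3@102] asks=[-]
After op 6 [order #5] limit_sell(price=99, qty=2): fills=#3x#5:1@105 #2x#5:1@102; bids=[#2:2@102] asks=[-]
After op 7 [order #6] limit_buy(price=99, qty=3): fills=none; bids=[#2:2@102 #6:3@99] asks=[-]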